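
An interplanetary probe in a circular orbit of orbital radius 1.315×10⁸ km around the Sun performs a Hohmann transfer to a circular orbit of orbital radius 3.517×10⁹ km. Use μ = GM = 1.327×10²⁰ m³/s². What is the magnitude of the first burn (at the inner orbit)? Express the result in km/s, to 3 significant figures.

Δv ≈ 12.3 km/s

r₁ = 1.315×10⁸ km = 1.315×10¹¹ m.
r₂ = 3.517×10⁹ km = 3.517×10¹² m.
Transfer ellipse a_t = (r₁ + r₂)/2 = 1.824×10¹² m.
At r₁: circular v_c1 = √(μ/r₁) = 31770 m/s; transfer-perihelion v_p = √[μ(2/r₁ − 1/a_t)] = 44110 m/s.
Δv₁ = v_p − v_c1 = 12340 m/s.
= 12.34 km/s.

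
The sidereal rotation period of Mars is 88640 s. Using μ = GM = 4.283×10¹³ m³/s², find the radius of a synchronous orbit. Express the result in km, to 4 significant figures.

r_sync ≈ 20430 km

A synchronous orbit has period T, so by Kepler's third law a = (μT²/4π²)^(1/3).
μT²/4π² = 4.283×10¹³ × (8.864×10⁴)² / 39.48 = 8.524×10²¹ m³.
a = 2.043×10⁷ m = 20428 km.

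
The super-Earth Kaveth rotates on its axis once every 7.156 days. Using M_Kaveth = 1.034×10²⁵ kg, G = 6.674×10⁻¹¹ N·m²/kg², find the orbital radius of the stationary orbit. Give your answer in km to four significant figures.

r_sync ≈ 1.884×10⁵ km

μ = GM = 6.674×10⁻¹¹ × 1.034×10²⁵ = 6.901×10¹⁴ m³/s².
T = 7.156 days = 6.183×10⁵ s.
A synchronous orbit has period T, so by Kepler's third law a = (μT²/4π²)^(1/3).
μT²/4π² = 6.901×10¹⁴ × (6.183×10⁵)² / 39.48 = 6.682×10²⁴ m³.
a = 1.884×10⁸ m = 1.8835×10⁵ km.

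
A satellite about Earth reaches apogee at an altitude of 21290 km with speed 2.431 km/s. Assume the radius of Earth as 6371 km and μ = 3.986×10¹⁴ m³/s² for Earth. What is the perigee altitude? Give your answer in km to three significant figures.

r_a = 6371 + 21290 = 27661 km = 2.766×10⁷ m.
Specific energy ε = v²/2 − μ/r = -1.146×10⁷ J/kg, so a = −μ/(2ε) = 1.740×10⁷ m.
The apsides satisfy r_p + r_a = 2a, so the perigee radius is 2a − r_a = 7.135×10⁶ m = 7135.1 km.
Perigee altitude = 7135.1 − 6371 = 764.12 km.

perigee altitude ≈ 764 km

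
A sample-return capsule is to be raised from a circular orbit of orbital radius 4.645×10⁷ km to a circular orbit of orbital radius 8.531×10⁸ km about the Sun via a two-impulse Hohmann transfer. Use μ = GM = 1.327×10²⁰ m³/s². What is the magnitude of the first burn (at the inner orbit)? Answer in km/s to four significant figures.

r₁ = 4.645×10⁷ km = 4.645×10¹⁰ m.
r₂ = 8.531×10⁸ km = 8.531×10¹¹ m.
Transfer ellipse a_t = (r₁ + r₂)/2 = 4.498×10¹¹ m.
At r₁: circular v_c1 = √(μ/r₁) = 53450 m/s; transfer-perihelion v_p = √[μ(2/r₁ − 1/a_t)] = 73610 m/s.
Δv₁ = v_p − v_c1 = 20160 m/s.
= 20.16 km/s.

Δv ≈ 20.16 km/s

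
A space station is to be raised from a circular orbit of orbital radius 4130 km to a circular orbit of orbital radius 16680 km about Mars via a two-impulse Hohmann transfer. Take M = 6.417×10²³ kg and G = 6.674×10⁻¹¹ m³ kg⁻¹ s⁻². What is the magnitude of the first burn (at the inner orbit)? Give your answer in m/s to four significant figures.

μ = GM = 6.674×10⁻¹¹ × 6.417×10²³ = 4.283×10¹³ m³/s².
r₁ = 4130 km = 4.130×10⁶ m.
r₂ = 16680 km = 1.668×10⁷ m.
Transfer ellipse a_t = (r₁ + r₂)/2 = 1.040×10⁷ m.
At r₁: circular v_c1 = √(μ/r₁) = 3220 m/s; transfer-periapsis v_p = √[μ(2/r₁ − 1/a_t)] = 4077 m/s.
Δv₁ = v_p − v_c1 = 857.0 m/s.

Δv ≈ 857.0 m/s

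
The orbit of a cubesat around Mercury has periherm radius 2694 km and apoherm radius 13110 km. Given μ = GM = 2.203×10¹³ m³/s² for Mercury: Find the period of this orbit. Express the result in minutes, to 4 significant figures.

Semi-major axis a = (r_p + r_a)/2 = (2694.0 + 13110)/2 = 7902.0 km = 7.902×10⁶ m.
By Kepler's third law T = 2π√(a³/μ) = 2π × 4.733×10³ = 2.974×10⁴ s.
= 495.6 minutes.

T ≈ 495.6 minutes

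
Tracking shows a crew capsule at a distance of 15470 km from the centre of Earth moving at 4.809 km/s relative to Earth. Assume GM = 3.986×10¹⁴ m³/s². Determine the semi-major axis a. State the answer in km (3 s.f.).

a ≈ 14000 km

r = 1.547×10⁷ m.
Specific orbital energy ε = v²/2 − μ/r = (4809)²/2 − 3.986×10¹⁴/1.547×10⁷ = -1.420×10⁷ J/kg.
Since ε = −μ/(2a), a = −μ/(2ε) = 1.403×10⁷ m = 14032 km.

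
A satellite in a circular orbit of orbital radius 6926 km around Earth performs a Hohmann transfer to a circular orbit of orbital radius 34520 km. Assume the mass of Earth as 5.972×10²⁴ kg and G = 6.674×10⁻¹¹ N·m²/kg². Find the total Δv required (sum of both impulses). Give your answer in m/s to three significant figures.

Δv_total ≈ 3640 m/s

μ = GM = 6.674×10⁻¹¹ × 5.972×10²⁴ = 3.986×10¹⁴ m³/s².
r₁ = 6926 km = 6.926×10⁶ m.
r₂ = 34520 km = 3.452×10⁷ m.
Transfer ellipse a_t = (r₁ + r₂)/2 = 2.072×10⁷ m.
At r₁: circular v_c1 = √(μ/r₁) = 7586 m/s; transfer-perigee v_p = √[μ(2/r₁ − 1/a_t)] = 9791 m/s.
Δv₁ = v_p − v_c1 = 2205 m/s.
At r₂: circular v_c2 = √(μ/r₂) = 3398 m/s; transfer-apogee v_a = √[μ(2/r₂ − 1/a_t)] = 1964 m/s.
Δv₂ = v_c2 − v_a = 1434 m/s.
Total Δv = Δv₁ + Δv₂ = 3638 m/s.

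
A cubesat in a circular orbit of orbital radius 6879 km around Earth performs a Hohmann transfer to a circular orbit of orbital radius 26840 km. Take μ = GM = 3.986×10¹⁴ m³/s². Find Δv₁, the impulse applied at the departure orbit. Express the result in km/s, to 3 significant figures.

Δv ≈ 1.99 km/s

r₁ = 6879 km = 6.879×10⁶ m.
r₂ = 26840 km = 2.684×10⁷ m.
Transfer ellipse a_t = (r₁ + r₂)/2 = 1.686×10⁷ m.
At r₁: circular v_c1 = √(μ/r₁) = 7612 m/s; transfer-perigee v_p = √[μ(2/r₁ − 1/a_t)] = 9605 m/s.
Δv₁ = v_p − v_c1 = 1992 m/s.
= 1.992 km/s.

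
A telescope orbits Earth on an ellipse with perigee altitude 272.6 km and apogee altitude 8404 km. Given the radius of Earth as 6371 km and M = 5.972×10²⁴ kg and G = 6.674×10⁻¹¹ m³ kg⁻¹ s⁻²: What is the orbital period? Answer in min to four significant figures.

μ = GM = 6.674×10⁻¹¹ × 5.972×10²⁴ = 3.986×10¹⁴ m³/s².
r_p = 6371 + 272.6 = 6643.6 km = 6.6436×10⁶ m.
r_a = 6371 + 8404 = 14775 km = 1.4775×10⁷ m.
Semi-major axis a = (r_p + r_a)/2 = (6643.6 + 14775)/2 = 10709 km = 1.071×10⁷ m.
By Kepler's third law T = 2π√(a³/μ) = 2π × 1.755×10³ = 1.103×10⁴ s.
= 183.8 min.

T ≈ 183.8 min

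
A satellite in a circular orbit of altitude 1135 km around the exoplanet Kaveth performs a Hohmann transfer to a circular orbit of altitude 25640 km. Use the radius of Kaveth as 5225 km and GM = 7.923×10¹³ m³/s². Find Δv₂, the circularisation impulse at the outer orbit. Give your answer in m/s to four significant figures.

r₁ = 5225 + 1135 = 6360.0 km = 6.3600×10⁶ m.
r₂ = 5225 + 25640 = 30865 km = 3.0865×10⁷ m.
Transfer ellipse a_t = (r₁ + r₂)/2 = 1.861×10⁷ m.
At r₁: circular v_c1 = √(μ/r₁) = 3530 m/s; transfer-periapsis v_p = √[μ(2/r₁ − 1/a_t)] = 4545 m/s.
At r₂: circular v_c2 = √(μ/r₂) = 1602 m/s; transfer-apoapsis v_a = √[μ(2/r₂ − 1/a_t)] = 936.6 m/s.
Δv₂ = v_c2 − v_a = 665.6 m/s.

Δv ≈ 665.6 m/s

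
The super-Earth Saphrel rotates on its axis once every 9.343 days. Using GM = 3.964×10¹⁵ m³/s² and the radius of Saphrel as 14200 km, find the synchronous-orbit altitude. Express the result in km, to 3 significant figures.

T = 9.343 days = 8.072×10⁵ s.
A synchronous orbit has period T, so by Kepler's third law a = (μT²/4π²)^(1/3).
μT²/4π² = 3.964×10¹⁵ × (8.072×10⁵)² / 39.48 = 6.543×10²⁵ m³.
a = 4.030×10⁸ m = 4.0296×10⁵ km.
Altitude h = a − R = 4.0296×10⁵ − 14200 = 3.8876×10⁵ km.

h_sync ≈ 3.89×10⁵ km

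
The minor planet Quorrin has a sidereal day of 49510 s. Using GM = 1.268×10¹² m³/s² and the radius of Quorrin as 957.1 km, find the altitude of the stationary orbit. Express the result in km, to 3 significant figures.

h_sync ≈ 3330 km

A synchronous orbit has period T, so by Kepler's third law a = (μT²/4π²)^(1/3).
μT²/4π² = 1.268×10¹² × (4.951×10⁴)² / 39.48 = 7.873×10¹⁹ m³.
a = 4.286×10⁶ m = 4286.0 km.
Altitude h = a − R = 4286.0 − 957.1 = 3328.9 km.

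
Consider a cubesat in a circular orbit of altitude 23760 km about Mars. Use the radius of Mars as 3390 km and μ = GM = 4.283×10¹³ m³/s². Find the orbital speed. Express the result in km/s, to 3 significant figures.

r = 3390 + 23760 = 27150 km = 2.7150×10⁷ m.
For a circular orbit v = √(μ/r) = √(4.283×10¹³ / 2.715×10⁷) = √(1.578×10⁶) = 1256 m/s.
That is 1.256 km/s.

v ≈ 1.26 km/s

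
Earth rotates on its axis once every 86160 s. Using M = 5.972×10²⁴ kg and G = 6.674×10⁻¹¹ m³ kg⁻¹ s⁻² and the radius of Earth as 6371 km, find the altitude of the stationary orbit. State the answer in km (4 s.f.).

μ = GM = 6.674×10⁻¹¹ × 5.972×10²⁴ = 3.986×10¹⁴ m³/s².
A synchronous orbit has period T, so by Kepler's third law a = (μT²/4π²)^(1/3).
μT²/4π² = 3.986×10¹⁴ × (8.616×10⁴)² / 39.48 = 7.495×10²² m³.
a = 4.216×10⁷ m = 42162 km.
Altitude h = a − R = 42162 − 6371 = 35791 km.

h_sync ≈ 35790 km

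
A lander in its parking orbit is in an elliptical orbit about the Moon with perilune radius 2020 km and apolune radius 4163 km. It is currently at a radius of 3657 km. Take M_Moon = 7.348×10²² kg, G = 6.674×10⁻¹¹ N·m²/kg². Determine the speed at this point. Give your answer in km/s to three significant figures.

μ = GM = 6.674×10⁻¹¹ × 7.348×10²² = 4.904×10¹² m³/s².
Semi-major axis a = (r_p + r_a)/2 = 3091.5 km = 3.092×10⁶ m.
Vis-viva: v² = μ(2/r − 1/a) = 4.904×10¹² × (5.469×10⁻⁷ − 3.235×10⁻⁷) = 1.096×10⁶ m²/s².
v = 1047 m/s = 1.047 km/s.

v ≈ 1.05 km/s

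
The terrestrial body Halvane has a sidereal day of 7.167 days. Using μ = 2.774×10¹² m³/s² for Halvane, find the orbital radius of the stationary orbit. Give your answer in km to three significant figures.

r_sync ≈ 30000 km

T = 7.167 days = 6.192×10⁵ s.
A synchronous orbit has period T, so by Kepler's third law a = (μT²/4π²)^(1/3).
μT²/4π² = 2.774×10¹² × (6.192×10⁵)² / 39.48 = 2.694×10²² m³.
a = 2.998×10⁷ m = 29979 km.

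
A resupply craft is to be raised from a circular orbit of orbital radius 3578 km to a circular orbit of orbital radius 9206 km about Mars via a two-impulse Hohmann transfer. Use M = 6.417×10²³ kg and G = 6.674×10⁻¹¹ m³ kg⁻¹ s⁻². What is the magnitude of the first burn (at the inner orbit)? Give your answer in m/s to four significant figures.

Δv ≈ 692.3 m/s

μ = GM = 6.674×10⁻¹¹ × 6.417×10²³ = 4.283×10¹³ m³/s².
r₁ = 3578 km = 3.578×10⁶ m.
r₂ = 9206 km = 9.206×10⁶ m.
Transfer ellipse a_t = (r₁ + r₂)/2 = 6.392×10⁶ m.
At r₁: circular v_c1 = √(μ/r₁) = 3460 m/s; transfer-periapsis v_p = √[μ(2/r₁ − 1/a_t)] = 4152 m/s.
Δv₁ = v_p − v_c1 = 692.3 m/s.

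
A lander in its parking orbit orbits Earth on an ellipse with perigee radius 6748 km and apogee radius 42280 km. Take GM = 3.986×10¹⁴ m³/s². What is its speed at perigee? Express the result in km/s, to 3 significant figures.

Semi-major axis a = (r_p + r_a)/2 = 24514 km = 2.451×10⁷ m.
Vis-viva: v² = μ(2/r − 1/a) = 3.986×10¹⁴ × (2.964×10⁻⁷ − 4.079×10⁻⁸) = 1.019×10⁸ m²/s².
v = 10090 m/s = 10.09 km/s.

v ≈ 10.1 km/s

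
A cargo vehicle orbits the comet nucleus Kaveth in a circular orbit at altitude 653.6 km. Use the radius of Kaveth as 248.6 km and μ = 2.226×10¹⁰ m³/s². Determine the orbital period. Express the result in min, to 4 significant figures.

r = 248.6 + 653.6 = 902.20 km = 9.0220×10⁵ m.
Kepler's third law: T = 2π√(r³/μ) = 2π√((9.022×10⁵)³ / 2.226×10¹⁰).
r³/μ = 3.299×10⁷ s², so T = 2π × 5.744×10³ = 3.609×10⁴ s.
Converting: 3.609×10⁴ s ÷ 60.00 = 601.5 min.

T ≈ 601.5 min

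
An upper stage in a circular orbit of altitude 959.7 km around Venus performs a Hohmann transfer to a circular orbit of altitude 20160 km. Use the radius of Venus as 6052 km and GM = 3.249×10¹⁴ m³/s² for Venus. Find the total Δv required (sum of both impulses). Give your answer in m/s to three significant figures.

Δv_total ≈ 2980 m/s

r₁ = 6052 + 959.7 = 7011.7 km = 7.0117×10⁶ m.
r₂ = 6052 + 20160 = 26212 km = 2.6212×10⁷ m.
Transfer ellipse a_t = (r₁ + r₂)/2 = 1.661×10⁷ m.
At r₁: circular v_c1 = √(μ/r₁) = 6807 m/s; transfer-periapsis v_p = √[μ(2/r₁ − 1/a_t)] = 8551 m/s.
Δv₁ = v_p − v_c1 = 1744 m/s.
At r₂: circular v_c2 = √(μ/r₂) = 3521 m/s; transfer-apoapsis v_a = √[μ(2/r₂ − 1/a_t)] = 2287 m/s.
Δv₂ = v_c2 − v_a = 1233 m/s.
Total Δv = Δv₁ + Δv₂ = 2977 m/s.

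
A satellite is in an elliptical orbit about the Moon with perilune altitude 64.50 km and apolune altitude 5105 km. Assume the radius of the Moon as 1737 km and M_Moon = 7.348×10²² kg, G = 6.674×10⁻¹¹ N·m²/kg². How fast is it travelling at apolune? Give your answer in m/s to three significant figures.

μ = GM = 6.674×10⁻¹¹ × 7.348×10²² = 4.904×10¹² m³/s².
r_p = 1737 + 64.50 = 1801.5 km = 1.8015×10⁶ m.
r_a = 1737 + 5105 = 6842.0 km = 6.8420×10⁶ m.
Semi-major axis a = (r_p + r_a)/2 = 4321.8 km = 4.322×10⁶ m.
Vis-viva: v² = μ(2/r − 1/a) = 4.904×10¹² × (2.923×10⁻⁷ − 2.314×10⁻⁷) = 2.988×10⁵ m²/s².
v = 546.6 m/s.

v ≈ 547 m/s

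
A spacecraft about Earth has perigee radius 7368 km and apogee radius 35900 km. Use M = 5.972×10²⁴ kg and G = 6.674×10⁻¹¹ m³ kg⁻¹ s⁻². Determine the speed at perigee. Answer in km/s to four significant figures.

v ≈ 9.475 km/s

μ = GM = 6.674×10⁻¹¹ × 5.972×10²⁴ = 3.986×10¹⁴ m³/s².
Semi-major axis a = (r_p + r_a)/2 = 21634 km = 2.163×10⁷ m.
Vis-viva: v² = μ(2/r − 1/a) = 3.986×10¹⁴ × (2.714×10⁻⁷ − 4.622×10⁻⁸) = 8.977×10⁷ m²/s².
v = 9475 m/s = 9.475 km/s.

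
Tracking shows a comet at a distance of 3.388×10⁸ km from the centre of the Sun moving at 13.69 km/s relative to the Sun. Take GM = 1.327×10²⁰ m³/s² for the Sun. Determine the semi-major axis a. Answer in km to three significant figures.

r = 3.388×10¹¹ m.
Vis-viva rearranged: 1/a = 2/r − v²/μ = 5.903×10⁻¹² − 1.412×10⁻¹² = 4.491×10⁻¹² m⁻¹.
a = 2.227×10¹¹ m = 2.2267×10⁸ km.

a ≈ 2.23×10⁸ km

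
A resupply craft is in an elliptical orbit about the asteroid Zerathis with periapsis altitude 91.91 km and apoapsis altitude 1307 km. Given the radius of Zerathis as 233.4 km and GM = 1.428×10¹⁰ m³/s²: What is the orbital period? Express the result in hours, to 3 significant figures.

T ≈ 13.2 hours

r_p = 233.4 + 91.91 = 325.31 km = 3.2531×10⁵ m.
r_a = 233.4 + 1307 = 1540.4 km = 1.5404×10⁶ m.
Semi-major axis a = (r_p + r_a)/2 = (325.31 + 1540.4)/2 = 932.86 km = 9.329×10⁵ m.
By Kepler's third law T = 2π√(a³/μ) = 2π × 7.540×10³ = 4.737×10⁴ s.
= 13.16 hours.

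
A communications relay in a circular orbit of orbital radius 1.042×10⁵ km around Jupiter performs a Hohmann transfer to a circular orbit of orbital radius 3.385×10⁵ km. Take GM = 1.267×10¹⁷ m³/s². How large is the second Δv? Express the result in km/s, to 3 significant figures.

Δv ≈ 6.07 km/s

r₁ = 1.042×10⁵ km = 1.042×10⁸ m.
r₂ = 3.385×10⁵ km = 3.385×10⁸ m.
Transfer ellipse a_t = (r₁ + r₂)/2 = 2.214×10⁸ m.
At r₁: circular v_c1 = √(μ/r₁) = 34870 m/s; transfer-perijove v_p = √[μ(2/r₁ − 1/a_t)] = 43120 m/s.
At r₂: circular v_c2 = √(μ/r₂) = 19350 m/s; transfer-apojove v_a = √[μ(2/r₂ − 1/a_t)] = 13270 m/s.
Δv₂ = v_c2 − v_a = 6073 m/s.
= 6.073 km/s.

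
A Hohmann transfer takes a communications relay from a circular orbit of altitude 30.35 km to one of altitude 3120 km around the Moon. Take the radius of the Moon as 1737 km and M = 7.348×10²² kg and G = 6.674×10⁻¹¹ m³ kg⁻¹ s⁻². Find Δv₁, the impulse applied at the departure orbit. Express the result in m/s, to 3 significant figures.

μ = GM = 6.674×10⁻¹¹ × 7.348×10²² = 4.904×10¹² m³/s².
r₁ = 1737 + 30.35 = 1767.3 km = 1.7674×10⁶ m.
r₂ = 1737 + 3120 = 4857.0 km = 4.8570×10⁶ m.
Transfer ellipse a_t = (r₁ + r₂)/2 = 3.312×10⁶ m.
At r₁: circular v_c1 = √(μ/r₁) = 1666 m/s; transfer-perilune v_p = √[μ(2/r₁ − 1/a_t)] = 2017 m/s.
Δv₁ = v_p − v_c1 = 351.4 m/s.

Δv ≈ 351 m/s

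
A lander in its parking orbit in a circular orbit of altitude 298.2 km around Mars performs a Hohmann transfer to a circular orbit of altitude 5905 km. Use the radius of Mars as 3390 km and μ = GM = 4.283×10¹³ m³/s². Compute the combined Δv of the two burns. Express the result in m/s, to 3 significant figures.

Δv_total ≈ 1200 m/s

r₁ = 3390 + 298.2 = 3688.2 km = 3.6882×10⁶ m.
r₂ = 3390 + 5905 = 9295.0 km = 9.2950×10⁶ m.
Transfer ellipse a_t = (r₁ + r₂)/2 = 6.492×10⁶ m.
At r₁: circular v_c1 = √(μ/r₁) = 3408 m/s; transfer-periapsis v_p = √[μ(2/r₁ − 1/a_t)] = 4078 m/s.
Δv₁ = v_p − v_c1 = 670.0 m/s.
At r₂: circular v_c2 = √(μ/r₂) = 2147 m/s; transfer-apoapsis v_a = √[μ(2/r₂ − 1/a_t)] = 1618 m/s.
Δv₂ = v_c2 − v_a = 528.6 m/s.
Total Δv = Δv₁ + Δv₂ = 1199 m/s.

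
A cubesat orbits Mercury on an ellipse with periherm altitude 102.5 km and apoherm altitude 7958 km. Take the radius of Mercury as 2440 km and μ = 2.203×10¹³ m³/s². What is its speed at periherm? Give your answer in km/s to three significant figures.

v ≈ 3.73 km/s

r_p = 2440 + 102.5 = 2542.5 km = 2.5425×10⁶ m.
r_a = 2440 + 7958 = 10398 km = 1.0398×10⁷ m.
Semi-major axis a = (r_p + r_a)/2 = 6470.2 km = 6.470×10⁶ m.
Vis-viva: v² = μ(2/r − 1/a) = 2.203×10¹³ × (7.866×10⁻⁷ − 1.546×10⁻⁷) = 1.392×10⁷ m²/s².
v = 3732 m/s = 3.732 km/s.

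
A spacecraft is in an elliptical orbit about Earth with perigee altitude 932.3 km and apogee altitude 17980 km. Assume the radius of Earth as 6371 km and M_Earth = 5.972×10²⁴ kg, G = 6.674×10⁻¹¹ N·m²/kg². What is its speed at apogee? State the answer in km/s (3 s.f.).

μ = GM = 6.674×10⁻¹¹ × 5.972×10²⁴ = 3.986×10¹⁴ m³/s².
r_p = 6371 + 932.3 = 7303.3 km = 7.3033×10⁶ m.
r_a = 6371 + 17980 = 24351 km = 2.4351×10⁷ m.
Semi-major axis a = (r_p + r_a)/2 = 15827 km = 1.583×10⁷ m.
Vis-viva: v² = μ(2/r − 1/a) = 3.986×10¹⁴ × (8.213×10⁻⁸ − 6.318×10⁻⁸) = 7.553×10⁶ m²/s².
v = 2748 m/s = 2.748 km/s.

v ≈ 2.75 km/s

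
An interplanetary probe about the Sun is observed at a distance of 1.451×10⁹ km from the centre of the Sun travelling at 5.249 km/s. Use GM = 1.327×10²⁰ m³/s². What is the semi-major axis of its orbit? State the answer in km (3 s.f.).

a ≈ 8.54×10⁸ km

r = 1.451×10¹² m.
Vis-viva rearranged: 1/a = 2/r − v²/μ = 1.378×10⁻¹² − 2.076×10⁻¹³ = 1.171×10⁻¹² m⁻¹.
a = 8.542×10¹¹ m = 8.5417×10⁸ km.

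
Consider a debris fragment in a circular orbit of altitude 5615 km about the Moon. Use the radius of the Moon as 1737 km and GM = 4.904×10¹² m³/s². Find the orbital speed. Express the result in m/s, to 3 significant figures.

r = 1737 + 5615 = 7352.0 km = 7.3520×10⁶ m.
For a circular orbit v = √(μ/r) = √(4.904×10¹² / 7.352×10⁶) = √(6.670×10⁵) = 816.7 m/s.

v ≈ 817 m/s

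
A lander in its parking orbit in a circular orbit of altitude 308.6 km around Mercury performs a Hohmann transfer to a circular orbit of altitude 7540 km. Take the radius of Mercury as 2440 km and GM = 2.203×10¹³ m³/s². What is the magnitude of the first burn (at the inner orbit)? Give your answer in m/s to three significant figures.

Δv ≈ 714 m/s

r₁ = 2440 + 308.6 = 2748.6 km = 2.7486×10⁶ m.
r₂ = 2440 + 7540 = 9980.0 km = 9.9800×10⁶ m.
Transfer ellipse a_t = (r₁ + r₂)/2 = 6.364×10⁶ m.
At r₁: circular v_c1 = √(μ/r₁) = 2831 m/s; transfer-periherm v_p = √[μ(2/r₁ − 1/a_t)] = 3545 m/s.
Δv₁ = v_p − v_c1 = 714.1 m/s.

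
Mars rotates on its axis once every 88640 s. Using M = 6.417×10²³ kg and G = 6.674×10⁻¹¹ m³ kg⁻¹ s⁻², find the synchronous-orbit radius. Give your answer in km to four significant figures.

r_sync ≈ 20430 km

μ = GM = 6.674×10⁻¹¹ × 6.417×10²³ = 4.283×10¹³ m³/s².
A synchronous orbit has period T, so by Kepler's third law a = (μT²/4π²)^(1/3).
μT²/4π² = 4.283×10¹³ × (8.864×10⁴)² / 39.48 = 8.524×10²¹ m³.
a = 2.043×10⁷ m = 20427 km.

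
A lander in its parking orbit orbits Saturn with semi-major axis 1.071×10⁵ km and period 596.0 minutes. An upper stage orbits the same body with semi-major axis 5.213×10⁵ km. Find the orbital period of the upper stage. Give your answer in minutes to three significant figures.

Kepler's third law: T² ∝ a³, so T₂ = T₁ (a₂/a₁)^(3/2).
a₂/a₁ = 4.867, (a₂/a₁)^(3/2) = 10.74.
T₂ = 596.0 × 10.74 = 6400 minutes.

T₂ ≈ 6400 minutes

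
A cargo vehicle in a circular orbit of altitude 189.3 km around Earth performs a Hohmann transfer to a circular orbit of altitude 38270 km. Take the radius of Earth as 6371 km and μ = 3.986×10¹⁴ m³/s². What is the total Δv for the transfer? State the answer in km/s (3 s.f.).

r₁ = 6371 + 189.3 = 6560.3 km = 6.5603×10⁶ m.
r₂ = 6371 + 38270 = 44641 km = 4.4641×10⁷ m.
Transfer ellipse a_t = (r₁ + r₂)/2 = 2.560×10⁷ m.
At r₁: circular v_c1 = √(μ/r₁) = 7795 m/s; transfer-perigee v_p = √[μ(2/r₁ − 1/a_t)] = 10290 m/s.
Δv₁ = v_p − v_c1 = 2498 m/s.
At r₂: circular v_c2 = √(μ/r₂) = 2988 m/s; transfer-apogee v_a = √[μ(2/r₂ − 1/a_t)] = 1513 m/s.
Δv₂ = v_c2 − v_a = 1475 m/s.
Total Δv = Δv₁ + Δv₂ = 3974 m/s = 3.974 km/s.

Δv_total ≈ 3.97 km/s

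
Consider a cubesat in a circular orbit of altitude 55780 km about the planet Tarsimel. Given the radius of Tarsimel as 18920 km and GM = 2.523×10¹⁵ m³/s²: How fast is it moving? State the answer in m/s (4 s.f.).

v ≈ 5812 m/s

r = 18920 + 55780 = 74700 km = 7.4700×10⁷ m.
For a circular orbit v = √(μ/r) = √(2.523×10¹⁵ / 7.470×10⁷) = √(3.378×10⁷) = 5812 m/s.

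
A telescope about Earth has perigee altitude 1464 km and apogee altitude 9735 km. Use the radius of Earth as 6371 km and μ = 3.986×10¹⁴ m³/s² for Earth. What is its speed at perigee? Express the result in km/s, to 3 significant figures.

r_p = 6371 + 1464 = 7835.0 km = 7.8350×10⁶ m.
r_a = 6371 + 9735 = 16106 km = 1.6106×10⁷ m.
Semi-major axis a = (r_p + r_a)/2 = 11970 km = 1.197×10⁷ m.
Vis-viva: v² = μ(2/r − 1/a) = 3.986×10¹⁴ × (2.553×10⁻⁷ − 8.354×10⁻⁸) = 6.845×10⁷ m²/s².
v = 8273 m/s = 8.273 km/s.

v ≈ 8.27 km/s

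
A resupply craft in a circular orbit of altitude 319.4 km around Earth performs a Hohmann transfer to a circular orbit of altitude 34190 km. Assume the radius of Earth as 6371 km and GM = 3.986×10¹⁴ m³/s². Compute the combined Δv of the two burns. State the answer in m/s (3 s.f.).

r₁ = 6371 + 319.4 = 6690.4 km = 6.6904×10⁶ m.
r₂ = 6371 + 34190 = 40561 km = 4.0561×10⁷ m.
Transfer ellipse a_t = (r₁ + r₂)/2 = 2.363×10⁷ m.
At r₁: circular v_c1 = √(μ/r₁) = 7719 m/s; transfer-perigee v_p = √[μ(2/r₁ − 1/a_t)] = 10110 m/s.
Δv₁ = v_p − v_c1 = 2395 m/s.
At r₂: circular v_c2 = √(μ/r₂) = 3135 m/s; transfer-apogee v_a = √[μ(2/r₂ − 1/a_t)] = 1668 m/s.
Δv₂ = v_c2 − v_a = 1467 m/s.
Total Δv = Δv₁ + Δv₂ = 3862 m/s.

Δv_total ≈ 3860 m/s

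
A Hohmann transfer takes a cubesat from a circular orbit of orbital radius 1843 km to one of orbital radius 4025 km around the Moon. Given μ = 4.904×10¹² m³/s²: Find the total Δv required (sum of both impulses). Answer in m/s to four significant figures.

Δv_total ≈ 508.3 m/s

r₁ = 1843 km = 1.843×10⁶ m.
r₂ = 4025 km = 4.025×10⁶ m.
Transfer ellipse a_t = (r₁ + r₂)/2 = 2.934×10⁶ m.
At r₁: circular v_c1 = √(μ/r₁) = 1631 m/s; transfer-perilune v_p = √[μ(2/r₁ − 1/a_t)] = 1911 m/s.
Δv₁ = v_p − v_c1 = 279.4 m/s.
At r₂: circular v_c2 = √(μ/r₂) = 1104 m/s; transfer-apolune v_a = √[μ(2/r₂ − 1/a_t)] = 874.8 m/s.
Δv₂ = v_c2 − v_a = 229.0 m/s.
Total Δv = Δv₁ + Δv₂ = 508.3 m/s.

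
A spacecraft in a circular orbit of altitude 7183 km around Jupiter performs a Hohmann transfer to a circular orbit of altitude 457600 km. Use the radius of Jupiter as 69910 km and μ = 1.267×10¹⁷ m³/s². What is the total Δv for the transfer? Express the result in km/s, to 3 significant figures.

r₁ = 69910 + 7183 = 77093 km = 7.7093×10⁷ m.
r₂ = 69910 + 457600 = 527510 km = 5.2751×10⁸ m.
Transfer ellipse a_t = (r₁ + r₂)/2 = 3.023×10⁸ m.
At r₁: circular v_c1 = √(μ/r₁) = 40540 m/s; transfer-perijove v_p = √[μ(2/r₁ − 1/a_t)] = 53550 m/s.
Δv₁ = v_p − v_c1 = 13010 m/s.
At r₂: circular v_c2 = √(μ/r₂) = 15500 m/s; transfer-apojove v_a = √[μ(2/r₂ − 1/a_t)] = 7826 m/s.
Δv₂ = v_c2 − v_a = 7672 m/s.
Total Δv = Δv₁ + Δv₂ = 20680 m/s = 20.68 km/s.

Δv_total ≈ 20.7 km/s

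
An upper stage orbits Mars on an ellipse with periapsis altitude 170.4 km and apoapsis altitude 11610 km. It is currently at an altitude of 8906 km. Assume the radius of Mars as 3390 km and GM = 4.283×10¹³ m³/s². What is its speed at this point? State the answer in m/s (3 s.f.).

v ≈ 1530 m/s

r_p = 3390 + 170.4 = 3560.4 km = 3.5604×10⁶ m.
r_a = 3390 + 11610 = 15000 km = 1.5000×10⁷ m.
r = 3390 + 8906 = 12296 km = 1.230×10⁷ m.
Semi-major axis a = (r_p + r_a)/2 = 9280.2 km = 9.280×10⁶ m.
Vis-viva: v² = μ(2/r − 1/a) = 4.283×10¹³ × (1.627×10⁻⁷ − 1.078×10⁻⁷) = 2.351×10⁶ m²/s².
v = 1533 m/s.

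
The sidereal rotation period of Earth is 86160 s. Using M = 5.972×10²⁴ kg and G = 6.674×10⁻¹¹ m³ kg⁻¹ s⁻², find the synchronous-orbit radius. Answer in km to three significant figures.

μ = GM = 6.674×10⁻¹¹ × 5.972×10²⁴ = 3.986×10¹⁴ m³/s².
A synchronous orbit has period T, so by Kepler's third law a = (μT²/4π²)^(1/3).
μT²/4π² = 3.986×10¹⁴ × (8.616×10⁴)² / 39.48 = 7.495×10²² m³.
a = 4.216×10⁷ m = 42162 km.

r_sync ≈ 42200 km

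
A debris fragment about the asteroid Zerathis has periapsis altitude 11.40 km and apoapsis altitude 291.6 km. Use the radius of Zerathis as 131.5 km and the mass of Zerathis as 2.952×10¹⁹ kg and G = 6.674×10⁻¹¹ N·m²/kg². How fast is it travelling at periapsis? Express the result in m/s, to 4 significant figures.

μ = GM = 6.674×10⁻¹¹ × 2.952×10¹⁹ = 1.970×10⁹ m³/s².
r_p = 131.5 + 11.40 = 142.90 km = 1.4290×10⁵ m.
r_a = 131.5 + 291.6 = 423.10 km = 4.2310×10⁵ m.
Semi-major axis a = (r_p + r_a)/2 = 283.00 km = 2.830×10⁵ m.
Vis-viva: v² = μ(2/r − 1/a) = 1.970×10⁹ × (1.400×10⁻⁵ − 3.534×10⁻⁶) = 2.061×10⁴ m²/s².
v = 143.6 m/s.

v ≈ 143.6 m/s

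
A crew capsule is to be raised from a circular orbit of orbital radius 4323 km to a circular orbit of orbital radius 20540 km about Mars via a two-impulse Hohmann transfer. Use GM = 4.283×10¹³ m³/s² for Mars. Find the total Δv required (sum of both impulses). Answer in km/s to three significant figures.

r₁ = 4323 km = 4.323×10⁶ m.
r₂ = 20540 km = 2.054×10⁷ m.
Transfer ellipse a_t = (r₁ + r₂)/2 = 1.243×10⁷ m.
At r₁: circular v_c1 = √(μ/r₁) = 3148 m/s; transfer-periapsis v_p = √[μ(2/r₁ − 1/a_t)] = 4046 m/s.
Δv₁ = v_p − v_c1 = 898.3 m/s.
At r₂: circular v_c2 = √(μ/r₂) = 1444 m/s; transfer-apoapsis v_a = √[μ(2/r₂ − 1/a_t)] = 851.5 m/s.
Δv₂ = v_c2 − v_a = 592.5 m/s.
Total Δv = Δv₁ + Δv₂ = 1491 m/s = 1.491 km/s.

Δv_total ≈ 1.49 km/s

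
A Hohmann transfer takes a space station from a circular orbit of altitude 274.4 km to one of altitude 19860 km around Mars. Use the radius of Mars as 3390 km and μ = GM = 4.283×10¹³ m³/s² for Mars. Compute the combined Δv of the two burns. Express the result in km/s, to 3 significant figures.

Δv_total ≈ 1.72 km/s

r₁ = 3390 + 274.4 = 3664.4 km = 3.6644×10⁶ m.
r₂ = 3390 + 19860 = 23250 km = 2.3250×10⁷ m.
Transfer ellipse a_t = (r₁ + r₂)/2 = 1.346×10⁷ m.
At r₁: circular v_c1 = √(μ/r₁) = 3419 m/s; transfer-periapsis v_p = √[μ(2/r₁ − 1/a_t)] = 4494 m/s.
Δv₁ = v_p − v_c1 = 1075 m/s.
At r₂: circular v_c2 = √(μ/r₂) = 1357 m/s; transfer-apoapsis v_a = √[μ(2/r₂ − 1/a_t)] = 708.3 m/s.
Δv₂ = v_c2 − v_a = 649.0 m/s.
Total Δv = Δv₁ + Δv₂ = 1724 m/s = 1.724 km/s.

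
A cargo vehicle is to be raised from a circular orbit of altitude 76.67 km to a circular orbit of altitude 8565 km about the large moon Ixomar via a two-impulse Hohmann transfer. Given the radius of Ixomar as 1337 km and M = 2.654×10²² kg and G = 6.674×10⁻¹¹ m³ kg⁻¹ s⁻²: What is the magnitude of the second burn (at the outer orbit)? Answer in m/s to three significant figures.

Δv ≈ 212 m/s

μ = GM = 6.674×10⁻¹¹ × 2.654×10²² = 1.771×10¹² m³/s².
r₁ = 1337 + 76.67 = 1413.7 km = 1.4137×10⁶ m.
r₂ = 1337 + 8565 = 9902.0 km = 9.9020×10⁶ m.
Transfer ellipse a_t = (r₁ + r₂)/2 = 5.658×10⁶ m.
At r₁: circular v_c1 = √(μ/r₁) = 1119 m/s; transfer-periapsis v_p = √[μ(2/r₁ − 1/a_t)] = 1481 m/s.
At r₂: circular v_c2 = √(μ/r₂) = 422.9 m/s; transfer-apoapsis v_a = √[μ(2/r₂ − 1/a_t)] = 211.4 m/s.
Δv₂ = v_c2 − v_a = 211.5 m/s.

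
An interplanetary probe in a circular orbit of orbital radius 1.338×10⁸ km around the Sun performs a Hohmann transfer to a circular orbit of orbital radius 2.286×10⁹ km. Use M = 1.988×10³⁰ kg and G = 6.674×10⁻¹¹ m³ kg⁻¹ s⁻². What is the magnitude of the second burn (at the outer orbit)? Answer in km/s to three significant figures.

μ = GM = 6.674×10⁻¹¹ × 1.988×10³⁰ = 1.327×10²⁰ m³/s².
r₁ = 1.338×10⁸ km = 1.338×10¹¹ m.
r₂ = 2.286×10⁹ km = 2.286×10¹² m.
Transfer ellipse a_t = (r₁ + r₂)/2 = 1.210×10¹² m.
At r₁: circular v_c1 = √(μ/r₁) = 31490 m/s; transfer-perihelion v_p = √[μ(2/r₁ − 1/a_t)] = 43280 m/s.
At r₂: circular v_c2 = √(μ/r₂) = 7618 m/s; transfer-aphelion v_a = √[μ(2/r₂ − 1/a_t)] = 2533 m/s.
Δv₂ = v_c2 − v_a = 5085 m/s.
= 5.085 km/s.

Δv ≈ 5.08 km/s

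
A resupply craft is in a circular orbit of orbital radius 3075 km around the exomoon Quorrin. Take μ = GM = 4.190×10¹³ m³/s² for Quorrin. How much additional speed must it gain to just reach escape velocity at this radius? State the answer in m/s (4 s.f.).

Δv ≈ 1529 m/s

r = 3075 km = 3.075×10⁶ m.
Circular speed v_c = √(μ/r) = 3691 m/s.
Escape speed v_esc = √(2μ/r) = √2 × v_c = 5220 m/s.
Δv = v_esc − v_c = 1529 m/s.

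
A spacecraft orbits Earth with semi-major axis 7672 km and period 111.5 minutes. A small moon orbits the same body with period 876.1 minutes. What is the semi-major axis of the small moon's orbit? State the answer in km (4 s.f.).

Kepler's third law: a³ ∝ T², so a₂ = a₁ (T₂/T₁)^(2/3).
T₂/T₁ = 7.857, (T₂/T₁)^(2/3) = 3.952.
a₂ = 7672 × 3.952 = 30320 km.

a₂ ≈ 30320 km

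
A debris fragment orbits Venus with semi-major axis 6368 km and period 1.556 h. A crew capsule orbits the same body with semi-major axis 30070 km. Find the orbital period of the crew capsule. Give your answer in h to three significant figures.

T₂ ≈ 16.0 h

Kepler's third law: T² ∝ a³, so T₂ = T₁ (a₂/a₁)^(3/2).
a₂/a₁ = 4.722, (a₂/a₁)^(3/2) = 10.26.
T₂ = 1.556 × 10.26 = 15.97 h.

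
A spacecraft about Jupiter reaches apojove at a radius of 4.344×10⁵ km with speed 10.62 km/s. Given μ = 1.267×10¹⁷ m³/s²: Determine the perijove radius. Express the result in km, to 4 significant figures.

perijove radius ≈ 1.041×10⁵ km

r_a = 4.344×10⁸ m.
Specific energy ε = v²/2 − μ/r = -2.353×10⁸ J/kg, so a = −μ/(2ε) = 2.693×10⁸ m.
The apsides satisfy r_p + r_a = 2a, so the perijove radius is 2a − r_a = 1.041×10⁸ m = 1.0412×10⁵ km.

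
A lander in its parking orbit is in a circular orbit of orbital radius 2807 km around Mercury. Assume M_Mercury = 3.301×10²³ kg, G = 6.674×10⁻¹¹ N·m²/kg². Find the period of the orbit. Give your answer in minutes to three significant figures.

T ≈ 105 minutes

μ = GM = 6.674×10⁻¹¹ × 3.301×10²³ = 2.203×10¹³ m³/s².
r = 2807 km = 2.807×10⁶ m.
Kepler's third law: T = 2π√(r³/μ) = 2π√((2.807×10⁶)³ / 2.203×10¹³).
r³/μ = 1.004×10⁶ s², so T = 2π × 1.002×10³ = 6.295×10³ s.
Converting: 6.295×10³ s ÷ 60.00 = 104.9 minutes.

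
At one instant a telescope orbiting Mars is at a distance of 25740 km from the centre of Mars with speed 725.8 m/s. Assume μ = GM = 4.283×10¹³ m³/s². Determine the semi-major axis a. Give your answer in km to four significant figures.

r = 2.574×10⁷ m.
Vis-viva rearranged: 1/a = 2/r − v²/μ = 7.770×10⁻⁸ − 1.230×10⁻⁸ = 6.540×10⁻⁸ m⁻¹.
a = 1.529×10⁷ m = 15290 km.

a ≈ 15290 km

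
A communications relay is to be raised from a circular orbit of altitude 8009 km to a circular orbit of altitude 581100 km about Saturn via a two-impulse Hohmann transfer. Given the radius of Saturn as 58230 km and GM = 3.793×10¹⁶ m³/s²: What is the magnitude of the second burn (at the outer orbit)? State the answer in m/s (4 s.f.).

r₁ = 58230 + 8009 = 66239 km = 6.6239×10⁷ m.
r₂ = 58230 + 581100 = 639330 km = 6.3933×10⁸ m.
Transfer ellipse a_t = (r₁ + r₂)/2 = 3.528×10⁸ m.
At r₁: circular v_c1 = √(μ/r₁) = 23930 m/s; transfer-perikrone v_p = √[μ(2/r₁ − 1/a_t)] = 32210 m/s.
At r₂: circular v_c2 = √(μ/r₂) = 7702 m/s; transfer-apokrone v_a = √[μ(2/r₂ − 1/a_t)] = 3338 m/s.
Δv₂ = v_c2 − v_a = 4365 m/s.

Δv ≈ 4365 m/s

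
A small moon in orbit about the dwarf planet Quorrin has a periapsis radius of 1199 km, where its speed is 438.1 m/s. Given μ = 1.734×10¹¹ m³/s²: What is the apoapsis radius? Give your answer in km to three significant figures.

apoapsis radius ≈ 2360 km

r_p = 1.199×10⁶ m.
Specific energy ε = v²/2 − μ/r = -4.865×10⁴ J/kg, so a = −μ/(2ε) = 1.782×10⁶ m.
The apsides satisfy r_p + r_a = 2a, so the apoapsis radius is 2a − r_p = 2.365×10⁶ m = 2364.9 km.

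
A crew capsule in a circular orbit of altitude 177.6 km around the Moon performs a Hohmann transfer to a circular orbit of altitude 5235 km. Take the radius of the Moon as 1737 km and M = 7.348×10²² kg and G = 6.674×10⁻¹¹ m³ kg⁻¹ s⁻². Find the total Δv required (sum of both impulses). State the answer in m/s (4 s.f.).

Δv_total ≈ 692.5 m/s

μ = GM = 6.674×10⁻¹¹ × 7.348×10²² = 4.904×10¹² m³/s².
r₁ = 1737 + 177.6 = 1914.6 km = 1.9146×10⁶ m.
r₂ = 1737 + 5235 = 6972.0 km = 6.9720×10⁶ m.
Transfer ellipse a_t = (r₁ + r₂)/2 = 4.443×10⁶ m.
At r₁: circular v_c1 = √(μ/r₁) = 1600 m/s; transfer-perilune v_p = √[μ(2/r₁ − 1/a_t)] = 2005 m/s.
Δv₁ = v_p − v_c1 = 404.3 m/s.
At r₂: circular v_c2 = √(μ/r₂) = 838.7 m/s; transfer-apolune v_a = √[μ(2/r₂ − 1/a_t)] = 550.5 m/s.
Δv₂ = v_c2 − v_a = 288.1 m/s.
Total Δv = Δv₁ + Δv₂ = 692.5 m/s.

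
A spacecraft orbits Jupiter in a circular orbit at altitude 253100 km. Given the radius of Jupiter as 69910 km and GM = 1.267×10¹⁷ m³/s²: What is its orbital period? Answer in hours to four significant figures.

r = 69910 + 253100 = 323010 km = 3.2301×10⁸ m.
Kepler's third law: T = 2π√(r³/μ) = 2π√((3.230×10⁸)³ / 1.267×10¹⁷).
r³/μ = 2.660×10⁸ s², so T = 2π × 1.631×10⁴ = 1.025×10⁵ s.
Converting: 1.025×10⁵ s ÷ 3600 = 28.47 hours.

T ≈ 28.47 hours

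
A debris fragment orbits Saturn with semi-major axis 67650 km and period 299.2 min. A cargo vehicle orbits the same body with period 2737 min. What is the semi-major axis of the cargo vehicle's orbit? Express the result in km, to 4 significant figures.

Kepler's third law: a³ ∝ T², so a₂ = a₁ (T₂/T₁)^(2/3).
T₂/T₁ = 9.148, (T₂/T₁)^(2/3) = 4.374.
a₂ = 67650 × 4.374 = 2.959×10⁵ km.

a₂ ≈ 2.959×10⁵ km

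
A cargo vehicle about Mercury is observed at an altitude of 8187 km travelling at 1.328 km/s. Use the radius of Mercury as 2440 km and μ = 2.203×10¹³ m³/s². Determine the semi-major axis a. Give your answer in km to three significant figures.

a ≈ 9250 km

r = 2440 + 8187 = 10627 km = 1.063×10⁷ m.
Vis-viva rearranged: 1/a = 2/r − v²/μ = 1.882×10⁻⁷ − 8.005×10⁻⁸ = 1.081×10⁻⁷ m⁻¹.
a = 9.247×10⁶ m = 9246.7 km.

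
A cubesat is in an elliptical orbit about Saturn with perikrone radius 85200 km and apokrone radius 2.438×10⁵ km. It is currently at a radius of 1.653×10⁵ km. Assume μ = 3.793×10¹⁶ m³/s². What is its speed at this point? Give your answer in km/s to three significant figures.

Semi-major axis a = (r_p + r_a)/2 = 1.6450×10⁵ km = 1.645×10⁸ m.
Vis-viva: v² = μ(2/r − 1/a) = 3.793×10¹⁶ × (1.210×10⁻⁸ − 6.079×10⁻⁹) = 2.283×10⁸ m²/s².
v = 15110 m/s = 15.11 km/s.

v ≈ 15.1 km/s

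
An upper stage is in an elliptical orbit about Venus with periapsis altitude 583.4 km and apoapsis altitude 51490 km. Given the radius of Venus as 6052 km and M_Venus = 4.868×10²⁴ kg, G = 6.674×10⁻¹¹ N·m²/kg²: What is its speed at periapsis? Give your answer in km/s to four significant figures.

μ = GM = 6.674×10⁻¹¹ × 4.868×10²⁴ = 3.249×10¹⁴ m³/s².
r_p = 6052 + 583.4 = 6635.4 km = 6.6354×10⁶ m.
r_a = 6052 + 51490 = 57542 km = 5.7542×10⁷ m.
Semi-major axis a = (r_p + r_a)/2 = 32089 km = 3.209×10⁷ m.
Vis-viva: v² = μ(2/r − 1/a) = 3.249×10¹⁴ × (3.014×10⁻⁷ − 3.116×10⁻⁸) = 8.780×10⁷ m²/s².
v = 9370 m/s = 9.370 km/s.

v ≈ 9.370 km/s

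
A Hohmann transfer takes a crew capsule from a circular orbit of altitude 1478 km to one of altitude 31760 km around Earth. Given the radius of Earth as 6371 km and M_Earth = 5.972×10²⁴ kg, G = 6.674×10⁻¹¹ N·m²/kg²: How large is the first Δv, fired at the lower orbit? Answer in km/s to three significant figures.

μ = GM = 6.674×10⁻¹¹ × 5.972×10²⁴ = 3.986×10¹⁴ m³/s².
r₁ = 6371 + 1478 = 7849.0 km = 7.8490×10⁶ m.
r₂ = 6371 + 31760 = 38131 km = 3.8131×10⁷ m.
Transfer ellipse a_t = (r₁ + r₂)/2 = 2.299×10⁷ m.
At r₁: circular v_c1 = √(μ/r₁) = 7126 m/s; transfer-perigee v_p = √[μ(2/r₁ − 1/a_t)] = 9177 m/s.
Δv₁ = v_p − v_c1 = 2051 m/s.
= 2.051 km/s.

Δv ≈ 2.05 km/s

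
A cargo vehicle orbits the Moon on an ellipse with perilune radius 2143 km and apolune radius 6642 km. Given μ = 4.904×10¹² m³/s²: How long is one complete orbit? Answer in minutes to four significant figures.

Semi-major axis a = (r_p + r_a)/2 = (2143.0 + 6642.0)/2 = 4392.5 km = 4.392×10⁶ m.
By Kepler's third law T = 2π√(a³/μ) = 2π × 4.157×10³ = 2.612×10⁴ s.
= 435.3 minutes.

T ≈ 435.3 minutes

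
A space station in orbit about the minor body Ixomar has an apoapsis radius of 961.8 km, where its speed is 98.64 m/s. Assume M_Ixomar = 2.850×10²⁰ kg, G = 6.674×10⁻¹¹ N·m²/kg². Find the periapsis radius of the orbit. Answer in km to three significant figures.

periapsis radius ≈ 314 km

μ = GM = 6.674×10⁻¹¹ × 2.850×10²⁰ = 1.902×10¹⁰ m³/s².
r_a = 9.618×10⁵ m.
Specific energy ε = v²/2 − μ/r = -1.491×10⁴ J/kg, so a = −μ/(2ε) = 6.378×10⁵ m.
The apsides satisfy r_p + r_a = 2a, so the periapsis radius is 2a − r_a = 3.138×10⁵ m = 313.79 km.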